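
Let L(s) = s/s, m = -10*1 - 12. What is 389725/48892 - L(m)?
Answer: 20049/2876 ≈ 6.9711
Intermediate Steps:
m = -22 (m = -10 - 12 = -22)
L(s) = 1
389725/48892 - L(m) = 389725/48892 - 1*1 = 389725*(1/48892) - 1 = 22925/2876 - 1 = 20049/2876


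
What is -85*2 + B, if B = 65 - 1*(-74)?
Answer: -31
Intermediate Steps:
B = 139 (B = 65 + 74 = 139)
-85*2 + B = -85*2 + 139 = -170 + 139 = -31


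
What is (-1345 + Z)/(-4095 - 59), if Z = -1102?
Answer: 2447/4154 ≈ 0.58907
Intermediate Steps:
(-1345 + Z)/(-4095 - 59) = (-1345 - 1102)/(-4095 - 59) = -2447/(-4154) = -2447*(-1/4154) = 2447/4154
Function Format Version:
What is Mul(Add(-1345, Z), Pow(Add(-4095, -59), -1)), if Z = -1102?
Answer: Rational(2447, 4154) ≈ 0.58907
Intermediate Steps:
Mul(Add(-1345, Z), Pow(Add(-4095, -59), -1)) = Mul(Add(-1345, -1102), Pow(Add(-4095, -59), -1)) = Mul(-2447, Pow(-4154, -1)) = Mul(-2447, Rational(-1, 4154)) = Rational(2447, 4154)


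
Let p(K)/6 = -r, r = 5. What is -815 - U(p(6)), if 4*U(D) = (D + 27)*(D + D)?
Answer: -860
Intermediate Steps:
p(K) = -30 (p(K) = 6*(-1*5) = 6*(-5) = -30)
U(D) = D*(27 + D)/2 (U(D) = ((D + 27)*(D + D))/4 = ((27 + D)*(2*D))/4 = (2*D*(27 + D))/4 = D*(27 + D)/2)
-815 - U(p(6)) = -815 - (-30)*(27 - 30)/2 = -815 - (-30)*(-3)/2 = -815 - 1*45 = -815 - 45 = -860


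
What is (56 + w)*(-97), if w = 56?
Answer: -10864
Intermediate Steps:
(56 + w)*(-97) = (56 + 56)*(-97) = 112*(-97) = -10864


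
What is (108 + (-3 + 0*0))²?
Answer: 11025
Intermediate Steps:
(108 + (-3 + 0*0))² = (108 + (-3 + 0))² = (108 - 3)² = 105² = 11025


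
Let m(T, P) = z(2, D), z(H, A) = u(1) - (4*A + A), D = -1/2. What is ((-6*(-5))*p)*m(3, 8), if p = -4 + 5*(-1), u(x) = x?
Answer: -945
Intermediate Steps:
D = -½ (D = -1*½ = -½ ≈ -0.50000)
p = -9 (p = -4 - 5 = -9)
z(H, A) = 1 - 5*A (z(H, A) = 1 - (4*A + A) = 1 - 5*A)
m(T, P) = 7/2 (m(T, P) = 1 - 5*(-½) = 1 + 5/2 = 7/2)
((-6*(-5))*p)*m(3, 8) = (-6*(-5)*(-9))*(7/2) = (30*(-9))*(7/2) = -270*7/2 = -945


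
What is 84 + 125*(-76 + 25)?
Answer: -6291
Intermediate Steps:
84 + 125*(-76 + 25) = 84 + 125*(-51) = 84 - 6375 = -6291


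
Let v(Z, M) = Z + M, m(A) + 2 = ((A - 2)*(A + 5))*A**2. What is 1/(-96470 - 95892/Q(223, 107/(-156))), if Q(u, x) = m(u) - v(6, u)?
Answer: -835248207/80576394561254 ≈ -1.0366e-5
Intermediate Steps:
m(A) = -2 + A**2*(-2 + A)*(5 + A) (m(A) = -2 + ((A - 2)*(A + 5))*A**2 = -2 + ((-2 + A)*(5 + A))*A**2 = -2 + A**2*(-2 + A)*(5 + A))
v(Z, M) = M + Z
Q(u, x) = -8 + u**4 - u - 10*u**2 + 3*u**3 (Q(u, x) = (-2 + u**4 - 10*u**2 + 3*u**3) - (u + 6) = (-2 + u**4 - 10*u**2 + 3*u**3) - (6 + u) = (-2 + u**4 - 10*u**2 + 3*u**3) + (-6 - u) = -8 + u**4 - u - 10*u**2 + 3*u**3)
1/(-96470 - 95892/Q(223, 107/(-156))) = 1/(-96470 - 95892/(-8 + 223**4 - 1*223 - 10*223**2 + 3*223**3)) = 1/(-96470 - 95892/(-8 + 2472973441 - 223 - 10*49729 + 3*11089567)) = 1/(-96470 - 95892/(-8 + 2472973441 - 223 - 497290 + 33268701)) = 1/(-96470 - 95892/2505744621) = 1/(-96470 - 95892*1/2505744621) = 1/(-96470 - 31964/835248207) = 1/(-80576394561254/835248207) = -835248207/80576394561254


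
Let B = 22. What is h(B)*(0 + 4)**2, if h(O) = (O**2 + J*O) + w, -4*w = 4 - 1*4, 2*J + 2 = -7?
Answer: 6160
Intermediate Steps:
J = -9/2 (J = -1 + (1/2)*(-7) = -1 - 7/2 = -9/2 ≈ -4.5000)
w = 0 (w = -(4 - 1*4)/4 = -(4 - 4)/4 = -1/4*0 = 0)
h(O) = O**2 - 9*O/2 (h(O) = (O**2 - 9*O/2) + 0 = O**2 - 9*O/2)
h(B)*(0 + 4)**2 = ((1/2)*22*(-9 + 2*22))*(0 + 4)**2 = ((1/2)*22*(-9 + 44))*4**2 = ((1/2)*22*35)*16 = 385*16 = 6160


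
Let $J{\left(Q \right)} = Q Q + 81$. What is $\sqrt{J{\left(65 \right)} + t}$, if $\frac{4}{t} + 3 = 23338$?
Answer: $\frac{\sqrt{2344712794190}}{23335} \approx 65.62$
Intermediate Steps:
$t = \frac{4}{23335}$ ($t = \frac{4}{-3 + 23338} = \frac{4}{23335} \approx 0.00017142$)
$J{\left(Q \right)} = 81 + Q^{2}$ ($J{\left(Q \right)} = Q^{2} + 81 = 81 + Q^{2}$)
$\sqrt{J{\left(65 \right)} + t} = \sqrt{\left(81 + 65^{2}\right) + \frac{4}{23335}} = \sqrt{\left(81 + 4225\right) + \frac{4}{23335}} = \sqrt{4306 + \frac{4}{23335}} = \sqrt{\frac{100480514}{23335}} = \frac{\sqrt{2344712794190}}{23335}$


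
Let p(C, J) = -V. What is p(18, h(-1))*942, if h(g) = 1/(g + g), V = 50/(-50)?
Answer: 942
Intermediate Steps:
V = -1 (V = 50*(-1/50) = -1)
h(g) = 1/(2*g)
p(C, J) = 1 (p(C, J) = -1*(-1) = 1)
p(18, h(-1))*942 = 1*942 = 942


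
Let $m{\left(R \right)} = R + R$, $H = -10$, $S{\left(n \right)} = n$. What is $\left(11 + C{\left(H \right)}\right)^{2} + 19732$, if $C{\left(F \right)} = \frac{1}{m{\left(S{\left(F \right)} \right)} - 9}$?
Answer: $\frac{16695736}{841} \approx 19852.0$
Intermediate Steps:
$m{\left(R \right)} = 2 R$
$C{\left(F \right)} = \frac{1}{-9 + 2 F}$ ($C{\left(F \right)} = \frac{1}{2 F - 9} = \frac{1}{-9 + 2 F}$)
$\left(11 + C{\left(H \right)}\right)^{2} + 19732 = \left(11 + \frac{1}{-9 + 2 \left(-10\right)}\right)^{2} + 19732 = \left(11 + \frac{1}{-9 - 20}\right)^{2} + 19732 = \left(11 + \frac{1}{-29}\right)^{2} + 19732 = \left(11 - \frac{1}{29}\right)^{2} + 19732 = \left(\frac{318}{29}\right)^{2} + 19732 = \frac{101124}{841} + 19732 = \frac{16695736}{841}$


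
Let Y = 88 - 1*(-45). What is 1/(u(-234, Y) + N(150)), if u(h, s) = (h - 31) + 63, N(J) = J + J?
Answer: 1/98 ≈ 0.010204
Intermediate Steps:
N(J) = 2*J
Y = 133 (Y = 88 + 45 = 133)
u(h, s) = 32 + h (u(h, s) = (-31 + h) + 63 = 32 + h)
1/(u(-234, Y) + N(150)) = 1/((32 - 234) + 2*150) = 1/(-202 + 300) = 1/98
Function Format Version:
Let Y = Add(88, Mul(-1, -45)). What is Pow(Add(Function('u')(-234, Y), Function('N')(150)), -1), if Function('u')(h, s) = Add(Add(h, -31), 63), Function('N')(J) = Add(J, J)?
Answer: Rational(1, 98) ≈ 0.010204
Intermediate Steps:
Function('N')(J) = Mul(2, J)
Y = 133 (Y = Add(88, 45) = 133)
Function('u')(h, s) = Add(32, h) (Function('u')(h, s) = Add(Add(-31, h), 63) = Add(32, h))
Pow(Add(Function('u')(-234, Y), Function('N')(150)), -1) = Pow(Add(Add(32, -234), Mul(2, 150)), -1) = Pow(Add(-202, 300), -1) = Pow(98, -1) = Rational(1, 98)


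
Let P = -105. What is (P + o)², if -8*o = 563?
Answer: 1968409/64 ≈ 30756.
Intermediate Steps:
o = -563/8 (o = -⅛*563 = -563/8 ≈ -70.375)
(P + o)² = (-105 - 563/8)² = (-1403/8)² = 1968409/64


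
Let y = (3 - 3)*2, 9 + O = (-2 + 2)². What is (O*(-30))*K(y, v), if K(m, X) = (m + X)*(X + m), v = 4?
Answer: 4320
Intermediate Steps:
O = -9 (O = -9 + (-2 + 2)² = -9 + 0² = -9 + 0 = -9)
y = 0 (y = 0*2 = 0)
K(m, X) = (X + m)² (K(m, X) = (X + m)*(X + m) = (X + m)²)
(O*(-30))*K(y, v) = (-9*(-30))*(4 + 0)² = 270*4² = 270*16 = 4320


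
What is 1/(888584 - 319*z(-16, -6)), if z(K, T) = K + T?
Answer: 1/895602 ≈ 1.1166e-6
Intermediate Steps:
1/(888584 - 319*z(-16, -6)) = 1/(888584 - 319*(-16 - 6)) = 1/(888584 - 319*(-22)) = 1/(888584 + 7018) = 1/895602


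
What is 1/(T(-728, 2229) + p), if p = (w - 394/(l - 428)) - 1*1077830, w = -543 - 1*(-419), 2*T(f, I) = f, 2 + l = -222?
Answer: -326/351531471 ≈ -9.2737e-7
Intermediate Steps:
l = -224 (l = -2 - 222 = -224)
T(f, I) = f/2
w = -124 (w = -543 + 419 = -124)
p = -351412807/326 (p = (-124 - 394/(-224 - 428)) - 1*1077830 = (-124 - 394/(-652)) - 1077830 = (-124 - 394*(-1/652)) - 1077830 = (-124 + 197/326) - 1077830 = -40227/326 - 1077830 = -351412807/326 ≈ -1.0780e+6)
1/(T(-728, 2229) + p) = 1/((½)*(-728) - 351412807/326) = 1/(-364 - 351412807/326) = 1/(-351531471/326) = -326/351531471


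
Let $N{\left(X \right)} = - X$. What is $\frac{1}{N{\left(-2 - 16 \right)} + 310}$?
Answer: $\frac{1}{328} \approx 0.0030488$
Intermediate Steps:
$\frac{1}{N{\left(-2 - 16 \right)} + 310} = \frac{1}{- (-2 - 16) + 310} = \frac{1}{\left(-1\right) \left(-18\right) + 310} = \frac{1}{18 + 310} = \frac{1}{328}$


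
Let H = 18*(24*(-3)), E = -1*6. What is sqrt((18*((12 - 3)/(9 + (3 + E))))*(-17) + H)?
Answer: 3*I*sqrt(195) ≈ 41.893*I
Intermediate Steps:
E = -6
H = -1296 (H = 18*(-72) = -1296)
sqrt((18*((12 - 3)/(9 + (3 + E))))*(-17) + H) = sqrt((18*((12 - 3)/(9 + (3 - 6))))*(-17) - 1296) = sqrt((18*(9/(9 - 3)))*(-17) - 1296) = sqrt((18*(9/6))*(-17) - 1296) = sqrt((18*(9*(1/6)))*(-17) - 1296) = sqrt((18*(3/2))*(-17) - 1296) = sqrt(27*(-17) - 1296) = sqrt(-459 - 1296) = sqrt(-1755) = 3*I*sqrt(195)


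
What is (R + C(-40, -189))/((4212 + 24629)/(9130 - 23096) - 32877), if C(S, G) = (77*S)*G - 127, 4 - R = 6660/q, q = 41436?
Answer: -9355521203692/528526565473 ≈ -17.701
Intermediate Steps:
R = 4419/1151 (R = 4 - 6660/41436 = 4 - 1*185/1151 = 4 - 185/1151 = 4419/1151 ≈ 3.8393)
C(S, G) = -127 + 77*G*S (C(S, G) = 77*G*S - 127 = -127 + 77*G*S)
(R + C(-40, -189))/((4212 + 24629)/(9130 - 23096) - 32877) = (4419/1151 + (-127 + 77*(-189)*(-40)))/((4212 + 24629)/(9130 - 23096) - 32877) = (4419/1151 + (-127 + 582120))/(28841/(-13966) - 32877) = (4419/1151 + 581993)/(28841*(-1/13966) - 32877) = 669878362/(1151*(-28841/13966 - 32877)) = 669878362/(1151*(-459189023/13966)) = (669878362/1151)*(-13966/459189023) = -9355521203692/528526565473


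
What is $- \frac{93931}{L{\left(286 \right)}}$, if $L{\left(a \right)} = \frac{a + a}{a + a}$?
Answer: $-93931$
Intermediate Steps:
$L{\left(a \right)} = 1$ ($L{\left(a \right)} = \frac{2 a}{2 a} = 2 a \frac{1}{2 a} = 1$)
$- \frac{93931}{L{\left(286 \right)}} = - \frac{93931}{1} = \left(-93931\right) 1 = -93931$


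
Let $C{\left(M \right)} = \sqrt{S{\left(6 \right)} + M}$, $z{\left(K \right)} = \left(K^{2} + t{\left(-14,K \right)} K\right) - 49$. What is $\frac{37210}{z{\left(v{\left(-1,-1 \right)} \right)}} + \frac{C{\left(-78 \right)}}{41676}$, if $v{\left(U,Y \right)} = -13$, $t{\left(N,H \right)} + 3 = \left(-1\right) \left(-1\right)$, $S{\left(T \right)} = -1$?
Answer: $\frac{18605}{73} + \frac{i \sqrt{79}}{41676} \approx 254.86 + 0.00021327 i$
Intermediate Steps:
$t{\left(N,H \right)} = -2$ ($t{\left(N,H \right)} = -3 - -1 = -3 + 1 = -2$)
$z{\left(K \right)} = -49 + K^{2} - 2 K$ ($z{\left(K \right)} = \left(K^{2} - 2 K\right) - 49 = -49 + K^{2} - 2 K$)
$C{\left(M \right)} = \sqrt{-1 + M}$
$\frac{37210}{z{\left(v{\left(-1,-1 \right)} \right)}} + \frac{C{\left(-78 \right)}}{41676} = \frac{37210}{-49 + \left(-13\right)^{2} - -26} + \frac{\sqrt{-1 - 78}}{41676} = \frac{37210}{-49 + 169 + 26} + \sqrt{-79} \cdot \frac{1}{41676} = \frac{37210}{146} + i \sqrt{79} \cdot \frac{1}{41676} = 37210 \cdot \frac{1}{146} + \frac{i \sqrt{79}}{41676} = \frac{18605}{73} + \frac{i \sqrt{79}}{41676}$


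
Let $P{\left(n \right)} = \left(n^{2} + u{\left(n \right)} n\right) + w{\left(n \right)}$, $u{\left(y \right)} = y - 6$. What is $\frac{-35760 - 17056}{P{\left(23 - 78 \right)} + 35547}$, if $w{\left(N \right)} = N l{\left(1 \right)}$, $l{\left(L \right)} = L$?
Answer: $- \frac{3301}{2617} \approx -1.2614$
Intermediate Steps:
$w{\left(N \right)} = N$ ($w{\left(N \right)} = N 1 = N$)
$u{\left(y \right)} = -6 + y$ ($u{\left(y \right)} = y - 6 = -6 + y$)
$P{\left(n \right)} = n + n^{2} + n \left(-6 + n\right)$ ($P{\left(n \right)} = \left(n^{2} + \left(-6 + n\right) n\right) + n = \left(n^{2} + n \left(-6 + n\right)\right) + n = n + n^{2} + n \left(-6 + n\right)$)
$\frac{-35760 - 17056}{P{\left(23 - 78 \right)} + 35547} = \frac{-35760 - 17056}{\left(23 - 78\right) \left(-5 + 2 \left(23 - 78\right)\right) + 35547} = \frac{-35760 - 17056}{- 55 \left(-5 + 2 \left(-55\right)\right) + 35547} = - \frac{52816}{- 55 \left(-5 - 110\right) + 35547} = - \frac{52816}{\left(-55\right) \left(-115\right) + 35547} = - \frac{52816}{6325 + 35547} = - \frac{52816}{41872} = \left(-52816\right) \frac{1}{41872} = - \frac{3301}{2617}$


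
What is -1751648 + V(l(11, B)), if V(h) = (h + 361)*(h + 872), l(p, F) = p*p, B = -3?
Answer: -1273022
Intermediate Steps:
l(p, F) = p**2
V(h) = (361 + h)*(872 + h)
-1751648 + V(l(11, B)) = -1751648 + (314792 + (11**2)**2 + 1233*11**2) = -1751648 + (314792 + 121**2 + 1233*121) = -1751648 + (314792 + 14641 + 149193) = -1751648 + 478626 = -1273022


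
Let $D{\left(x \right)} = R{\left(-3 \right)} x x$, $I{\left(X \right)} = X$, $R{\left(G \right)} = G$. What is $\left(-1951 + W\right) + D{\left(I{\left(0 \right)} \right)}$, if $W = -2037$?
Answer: $-3988$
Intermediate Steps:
$D{\left(x \right)} = - 3 x^{2}$ ($D{\left(x \right)} = - 3 x x = - 3 x^{2}$)
$\left(-1951 + W\right) + D{\left(I{\left(0 \right)} \right)} = \left(-1951 - 2037\right) - 3 \cdot 0^{2} = -3988 - 0 = -3988 + 0 = -3988$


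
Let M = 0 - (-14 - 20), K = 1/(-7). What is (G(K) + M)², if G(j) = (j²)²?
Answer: 6664273225/5764801 ≈ 1156.0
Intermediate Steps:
K = -⅐ ≈ -0.14286
M = 34 (M = 0 - 1*(-34) = 0 + 34 = 34)
G(j) = j⁴
(G(K) + M)² = ((-⅐)⁴ + 34)² = (1/2401 + 34)² = (81635/2401)² = 6664273225/5764801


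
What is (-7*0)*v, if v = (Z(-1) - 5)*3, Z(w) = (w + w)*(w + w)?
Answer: 0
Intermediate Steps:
Z(w) = 4*w² (Z(w) = (2*w)*(2*w) = 4*w²)
v = -3 (v = (4*(-1)² - 5)*3 = (4*1 - 5)*3 = (4 - 5)*3 = -1*3 = -3)
(-7*0)*v = -7*0*(-3) = 0*(-3) = 0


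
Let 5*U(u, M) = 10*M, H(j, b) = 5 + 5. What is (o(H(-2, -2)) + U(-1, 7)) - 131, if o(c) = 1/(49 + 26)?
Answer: -8774/75 ≈ -116.99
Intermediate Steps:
H(j, b) = 10
U(u, M) = 2*M (U(u, M) = (10*M)/5 = 2*M)
o(c) = 1/75
(o(H(-2, -2)) + U(-1, 7)) - 131 = (1/75 + 2*7) - 131 = (1/75 + 14) - 131 = 1051/75 - 131 = -8774/75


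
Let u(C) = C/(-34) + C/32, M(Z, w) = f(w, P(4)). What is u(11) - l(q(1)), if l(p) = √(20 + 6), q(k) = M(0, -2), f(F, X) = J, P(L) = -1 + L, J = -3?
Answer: 11/544 - √26 ≈ -5.0788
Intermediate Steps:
f(F, X) = -3
M(Z, w) = -3
q(k) = -3
u(C) = C/544 (u(C) = C*(-1/34) + C*(1/32) = -C/34 + C/32 = C/544)
l(p) = √26
u(11) - l(q(1)) = (1/544)*11 - √26 = 11/544 - √26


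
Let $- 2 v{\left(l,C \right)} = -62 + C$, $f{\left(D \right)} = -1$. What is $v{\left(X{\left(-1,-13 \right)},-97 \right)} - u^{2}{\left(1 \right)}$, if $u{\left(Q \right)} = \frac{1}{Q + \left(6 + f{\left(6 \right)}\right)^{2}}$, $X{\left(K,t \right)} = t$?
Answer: $\frac{53741}{676} \approx 79.499$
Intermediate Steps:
$v{\left(l,C \right)} = 31 - \frac{C}{2}$ ($v{\left(l,C \right)} = - \frac{-62 + C}{2} = 31 - \frac{C}{2}$)
$u{\left(Q \right)} = \frac{1}{25 + Q}$ ($u{\left(Q \right)} = \frac{1}{Q + \left(6 - 1\right)^{2}} = \frac{1}{Q + 5^{2}} = \frac{1}{Q + 25} = \frac{1}{25 + Q}$)
$v{\left(X{\left(-1,-13 \right)},-97 \right)} - u^{2}{\left(1 \right)} = \left(31 - - \frac{97}{2}\right) - \left(\frac{1}{25 + 1}\right)^{2} = \left(31 + \frac{97}{2}\right) - \left(\frac{1}{26}\right)^{2} = \frac{159}{2} - \left(\frac{1}{26}\right)^{2} = \frac{159}{2} - \frac{1}{676} = \frac{53741}{676}$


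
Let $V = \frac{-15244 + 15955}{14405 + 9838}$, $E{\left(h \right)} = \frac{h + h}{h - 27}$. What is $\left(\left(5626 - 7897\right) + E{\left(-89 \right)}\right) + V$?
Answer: $- \frac{1063680203}{468698} \approx -2269.4$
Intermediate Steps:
$E{\left(h \right)} = \frac{2 h}{-27 + h}$
$V = \frac{237}{8081}$ ($V = \frac{711}{24243} = 711 \cdot \frac{1}{24243} = \frac{237}{8081} \approx 0.029328$)
$\left(\left(5626 - 7897\right) + E{\left(-89 \right)}\right) + V = \left(\left(5626 - 7897\right) + 2 \left(-89\right) \frac{1}{-27 - 89}\right) + \frac{237}{8081} = \left(-2271 + 2 \left(-89\right) \frac{1}{-116}\right) + \frac{237}{8081} = \left(-2271 + 2 \left(-89\right) \left(- \frac{1}{116}\right)\right) + \frac{237}{8081} = \left(-2271 + \frac{89}{58}\right) + \frac{237}{8081} = - \frac{131629}{58} + \frac{237}{8081} = - \frac{1063680203}{468698}$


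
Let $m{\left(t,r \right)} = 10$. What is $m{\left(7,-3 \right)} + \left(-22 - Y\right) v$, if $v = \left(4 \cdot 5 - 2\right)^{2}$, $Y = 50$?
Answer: $-23318$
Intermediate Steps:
$v = 324$ ($v = \left(20 - 2\right)^{2} = 18^{2} = 324$)
$m{\left(7,-3 \right)} + \left(-22 - Y\right) v = 10 + \left(-22 - 50\right) 324 = 10 - 23328 = -23318$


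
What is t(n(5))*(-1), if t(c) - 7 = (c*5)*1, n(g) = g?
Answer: -32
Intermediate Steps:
t(c) = 7 + 5*c (t(c) = 7 + (c*5)*1 = 7 + (5*c)*1 = 7 + 5*c)
t(n(5))*(-1) = (7 + 5*5)*(-1) = (7 + 25)*(-1) = 32*(-1) = -32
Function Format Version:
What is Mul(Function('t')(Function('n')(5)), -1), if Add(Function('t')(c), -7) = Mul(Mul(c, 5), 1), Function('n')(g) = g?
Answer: -32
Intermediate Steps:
Function('t')(c) = Add(7, Mul(5, c)) (Function('t')(c) = Add(7, Mul(Mul(c, 5), 1)) = Add(7, Mul(Mul(5, c), 1)) = Add(7, Mul(5, c)))
Mul(Function('t')(Function('n')(5)), -1) = Mul(Add(7, Mul(5, 5)), -1) = Mul(Add(7, 25), -1) = Mul(32, -1) = -32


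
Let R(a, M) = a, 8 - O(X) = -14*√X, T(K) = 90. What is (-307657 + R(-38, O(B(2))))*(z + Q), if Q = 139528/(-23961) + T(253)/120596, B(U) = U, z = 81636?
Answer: -145227635955845/5782 ≈ -2.5117e+10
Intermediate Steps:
O(X) = 8 + 14*√X (O(X) = 8 - (-14)*√X = 8 + 14*√X)
Q = -7372639/1266258 (Q = 139528/(-23961) + 90/120596 = 139528*(-1/23961) + 90*(1/120596) = -856/147 + 45/60298 = -7372639/1266258 ≈ -5.8224)
(-307657 + R(-38, O(B(2))))*(z + Q) = (-307657 - 38)*(81636 - 7372639/1266258) = -307695*103364865449/1266258 = -145227635955845/5782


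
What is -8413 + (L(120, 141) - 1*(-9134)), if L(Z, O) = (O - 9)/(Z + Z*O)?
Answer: 1023831/1420 ≈ 721.01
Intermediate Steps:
L(Z, O) = (-9 + O)/(Z + O*Z)
-8413 + (L(120, 141) - 1*(-9134)) = -8413 + ((-9 + 141)/(120*(1 + 141)) - 1*(-9134)) = -8413 + ((1/120)*132/142 + 9134) = -8413 + ((1/120)*(1/142)*132 + 9134) = -8413 + (11/1420 + 9134) = -8413 + 12970291/1420 = 1023831/1420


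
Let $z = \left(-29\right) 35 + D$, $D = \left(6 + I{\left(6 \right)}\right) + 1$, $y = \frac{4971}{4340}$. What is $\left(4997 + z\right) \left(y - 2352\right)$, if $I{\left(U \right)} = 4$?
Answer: $- \frac{40739417037}{4340} \approx -9.387 \cdot 10^{6}$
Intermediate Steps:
$y = \frac{4971}{4340}$ ($y = 4971 \cdot \frac{1}{4340} = \frac{4971}{4340} \approx 1.1454$)
$D = 11$ ($D = \left(6 + 4\right) + 1 = 10 + 1 = 11$)
$z = -1004$ ($z = \left(-29\right) 35 + 11 = -1015 + 11 = -1004$)
$\left(4997 + z\right) \left(y - 2352\right) = \left(4997 - 1004\right) \left(\frac{4971}{4340} - 2352\right) = 3993 \left(- \frac{10202709}{4340}\right) = - \frac{40739417037}{4340}$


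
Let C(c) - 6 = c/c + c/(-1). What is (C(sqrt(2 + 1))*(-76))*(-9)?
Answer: 4788 - 684*sqrt(3) ≈ 3603.3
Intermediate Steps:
C(c) = 7 - c (C(c) = 6 + (c/c + c/(-1)) = 6 + (1 + c*(-1)) = 6 + (1 - c) = 7 - c)
(C(sqrt(2 + 1))*(-76))*(-9) = ((7 - sqrt(2 + 1))*(-76))*(-9) = ((7 - sqrt(3))*(-76))*(-9) = (-532 + 76*sqrt(3))*(-9) = 4788 - 684*sqrt(3)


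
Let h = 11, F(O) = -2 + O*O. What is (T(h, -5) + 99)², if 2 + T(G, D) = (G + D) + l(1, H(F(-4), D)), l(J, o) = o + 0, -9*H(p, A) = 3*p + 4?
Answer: 776161/81 ≈ 9582.2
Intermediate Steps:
F(O) = -2 + O²
H(p, A) = -4/9 - p/3 (H(p, A) = -(3*p + 4)/9 = -(4 + 3*p)/9 = -4/9 - p/3)
l(J, o) = o
T(G, D) = -64/9 + D + G (T(G, D) = -2 + ((G + D) + (-4/9 - (-2 + (-4)²)/3)) = -2 + ((D + G) + (-4/9 - (-2 + 16)/3)) = -2 + ((D + G) + (-4/9 - ⅓*14)) = -2 + ((D + G) + (-4/9 - 14/3)) = -2 + ((D + G) - 46/9) = -2 + (-46/9 + D + G) = -64/9 + D + G)
(T(h, -5) + 99)² = ((-64/9 - 5 + 11) + 99)² = (-10/9 + 99)² = (881/9)² = 776161/81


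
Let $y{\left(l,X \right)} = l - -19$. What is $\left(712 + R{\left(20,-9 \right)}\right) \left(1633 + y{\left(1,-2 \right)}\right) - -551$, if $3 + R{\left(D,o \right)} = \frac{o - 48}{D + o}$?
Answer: $\frac{12803587}{11} \approx 1.164 \cdot 10^{6}$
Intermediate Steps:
$y{\left(l,X \right)} = 19 + l$ ($y{\left(l,X \right)} = l + 19 = 19 + l$)
$R{\left(D,o \right)} = -3 + \frac{-48 + o}{D + o}$ ($R{\left(D,o \right)} = -3 + \frac{o - 48}{D + o} = -3 + \frac{-48 + o}{D + o}$)
$\left(712 + R{\left(20,-9 \right)}\right) \left(1633 + y{\left(1,-2 \right)}\right) - -551 = \left(712 + \frac{-48 - 60 - -18}{20 - 9}\right) \left(1633 + \left(19 + 1\right)\right) - -551 = \left(712 + \frac{-48 - 60 + 18}{11}\right) \left(1633 + 20\right) + 551 = \left(712 + \frac{1}{11} \left(-90\right)\right) 1653 + 551 = \left(712 - \frac{90}{11}\right) 1653 + 551 = \frac{7742}{11} \cdot 1653 + 551 = \frac{12797526}{11} + 551 = \frac{12803587}{11}$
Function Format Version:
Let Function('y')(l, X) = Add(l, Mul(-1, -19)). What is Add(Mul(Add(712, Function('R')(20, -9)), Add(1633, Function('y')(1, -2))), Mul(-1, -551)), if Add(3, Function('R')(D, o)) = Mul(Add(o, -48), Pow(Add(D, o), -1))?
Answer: Rational(12803587, 11) ≈ 1.1640e+6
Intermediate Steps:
Function('y')(l, X) = Add(19, l) (Function('y')(l, X) = Add(l, 19) = Add(19, l))
Function('R')(D, o) = Add(-3, Mul(Pow(Add(D, o), -1), Add(-48, o))) (Function('R')(D, o) = Add(-3, Mul(Add(o, -48), Pow(Add(D, o), -1))) = Add(-3, Mul(Add(-48, o), Pow(Add(D, o), -1))) = Add(-3, Mul(Pow(Add(D, o), -1), Add(-48, o))))
Add(Mul(Add(712, Function('R')(20, -9)), Add(1633, Function('y')(1, -2))), Mul(-1, -551)) = Add(Mul(Add(712, Mul(Pow(Add(20, -9), -1), Add(-48, Mul(-3, 20), Mul(-2, -9)))), Add(1633, Add(19, 1))), Mul(-1, -551)) = Add(Mul(Add(712, Mul(Pow(11, -1), Add(-48, -60, 18))), Add(1633, 20)), 551) = Add(Mul(Add(712, Mul(Rational(1, 11), -90)), 1653), 551) = Add(Mul(Add(712, Rational(-90, 11)), 1653), 551) = Add(Mul(Rational(7742, 11), 1653), 551) = Add(Rational(12797526, 11), 551) = Rational(12803587, 11)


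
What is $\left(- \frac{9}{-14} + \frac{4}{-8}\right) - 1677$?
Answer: $- \frac{11738}{7} \approx -1676.9$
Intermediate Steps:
$\left(- \frac{9}{-14} + \frac{4}{-8}\right) - 1677 = \left(\left(-9\right) \left(- \frac{1}{14}\right) + 4 \left(- \frac{1}{8}\right)\right) - 1677 = \left(\frac{9}{14} - \frac{1}{2}\right) - 1677 = \frac{1}{7} - 1677 = - \frac{11738}{7}$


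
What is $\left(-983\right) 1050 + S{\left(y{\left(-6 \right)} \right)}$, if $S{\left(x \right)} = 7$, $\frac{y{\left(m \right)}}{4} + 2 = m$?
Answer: $-1032143$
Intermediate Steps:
$y{\left(m \right)} = -8 + 4 m$
$\left(-983\right) 1050 + S{\left(y{\left(-6 \right)} \right)} = \left(-983\right) 1050 + 7 = -1032150 + 7 = -1032143$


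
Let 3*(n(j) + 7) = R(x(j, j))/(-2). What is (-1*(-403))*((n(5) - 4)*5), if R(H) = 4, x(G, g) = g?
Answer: -70525/3 ≈ -23508.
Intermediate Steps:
n(j) = -23/3 (n(j) = -7 + (4/(-2))/3 = -7 + (4*(-½))/3 = -7 + (⅓)*(-2) = -7 - ⅔ = -23/3)
(-1*(-403))*((n(5) - 4)*5) = (-1*(-403))*((-23/3 - 4)*5) = 403*(-35/3*5) = 403*(-175/3) = -70525/3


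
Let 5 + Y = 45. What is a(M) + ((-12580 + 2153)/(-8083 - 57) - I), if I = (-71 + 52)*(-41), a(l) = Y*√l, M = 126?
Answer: -6330633/8140 + 120*√14 ≈ -328.72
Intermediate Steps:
Y = 40 (Y = -5 + 45 = 40)
a(l) = 40*√l
I = 779 (I = -19*(-41) = 779)
a(M) + ((-12580 + 2153)/(-8083 - 57) - I) = 40*√126 + ((-12580 + 2153)/(-8083 - 57) - 1*779) = 40*(3*√14) + (-10427/(-8140) - 779) = 120*√14 + (-10427*(-1/8140) - 779) = 120*√14 + (10427/8140 - 779) = 120*√14 - 6330633/8140 = -6330633/8140 + 120*√14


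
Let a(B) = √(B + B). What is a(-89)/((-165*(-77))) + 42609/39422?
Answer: 42609/39422 + I*√178/12705 ≈ 1.0808 + 0.0010501*I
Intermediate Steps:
a(B) = √2*√B (a(B) = √(2*B) = √2*√B)
a(-89)/((-165*(-77))) + 42609/39422 = (√2*√(-89))/((-165*(-77))) + 42609/39422 = (√2*(I*√89))/12705 + 42609*(1/39422) = (I*√178)*(1/12705) + 42609/39422 = I*√178/12705 + 42609/39422 = 42609/39422 + I*√178/12705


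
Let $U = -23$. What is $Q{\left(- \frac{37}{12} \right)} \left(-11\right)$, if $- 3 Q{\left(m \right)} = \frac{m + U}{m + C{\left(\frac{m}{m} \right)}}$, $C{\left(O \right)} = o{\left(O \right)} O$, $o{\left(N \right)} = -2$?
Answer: $\frac{3443}{183} \approx 18.814$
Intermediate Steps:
$C{\left(O \right)} = - 2 O$
$Q{\left(m \right)} = - \frac{-23 + m}{3 \left(-2 + m\right)}$ ($Q{\left(m \right)} = - \frac{\left(m - 23\right) \frac{1}{m - 2 \frac{m}{m}}}{3} = - \frac{\left(-23 + m\right) \frac{1}{m - 2}}{3} = - \frac{\left(-23 + m\right) \frac{1}{-2 + m}}{3} = - \frac{\frac{1}{-2 + m} \left(-23 + m\right)}{3} = - \frac{-23 + m}{3 \left(-2 + m\right)}$)
$Q{\left(- \frac{37}{12} \right)} \left(-11\right) = \frac{23 - - \frac{37}{12}}{3 \left(-2 - \frac{37}{12}\right)} \left(-11\right) = \frac{23 + \frac{37}{12}}{3 \left(- \frac{61}{12}\right)} \left(-11\right) = \frac{1}{3} \left(- \frac{12}{61}\right) \frac{313}{12} \left(-11\right) = \left(- \frac{313}{183}\right) \left(-11\right) = \frac{3443}{183}$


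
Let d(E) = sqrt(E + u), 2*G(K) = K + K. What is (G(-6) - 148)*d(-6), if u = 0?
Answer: -154*I*sqrt(6) ≈ -377.22*I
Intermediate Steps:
G(K) = K (G(K) = (K + K)/2 = (2*K)/2 = K)
d(E) = sqrt(E) (d(E) = sqrt(E + 0) = sqrt(E))
(G(-6) - 148)*d(-6) = (-6 - 148)*sqrt(-6) = -154*I*sqrt(6)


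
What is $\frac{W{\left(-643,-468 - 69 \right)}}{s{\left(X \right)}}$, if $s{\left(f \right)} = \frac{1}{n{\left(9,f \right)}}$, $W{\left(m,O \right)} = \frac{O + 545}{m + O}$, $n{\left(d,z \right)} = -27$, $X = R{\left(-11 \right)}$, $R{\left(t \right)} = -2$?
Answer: $\frac{54}{295} \approx 0.18305$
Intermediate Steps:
$X = -2$
$W{\left(m,O \right)} = \frac{545 + O}{O + m}$
$s{\left(f \right)} = - \frac{1}{27}$ ($s{\left(f \right)} = \frac{1}{-27} = - \frac{1}{27}$)
$\frac{W{\left(-643,-468 - 69 \right)}}{s{\left(X \right)}} = \frac{\frac{1}{\left(-468 - 69\right) - 643} \left(545 - 537\right)}{- \frac{1}{27}} = \frac{545 - 537}{\left(-468 - 69\right) - 643} \left(-27\right) = \frac{545 - 537}{-537 - 643} \left(-27\right) = \frac{1}{-1180} \cdot 8 \left(-27\right) = \left(- \frac{1}{1180}\right) 8 \left(-27\right) = \left(- \frac{2}{295}\right) \left(-27\right) = \frac{54}{295}$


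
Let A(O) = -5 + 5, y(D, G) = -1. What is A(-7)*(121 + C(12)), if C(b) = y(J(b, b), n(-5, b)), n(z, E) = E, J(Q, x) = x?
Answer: 0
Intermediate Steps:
A(O) = 0
C(b) = -1
A(-7)*(121 + C(12)) = 0*(121 - 1) = 0*120 = 0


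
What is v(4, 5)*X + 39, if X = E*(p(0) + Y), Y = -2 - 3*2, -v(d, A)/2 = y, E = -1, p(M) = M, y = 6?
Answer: -57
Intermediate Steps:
v(d, A) = -12 (v(d, A) = -2*6 = -12)
Y = -8 (Y = -2 - 6 = -8)
X = 8 (X = -(0 - 8) = -1*(-8) = 8)
v(4, 5)*X + 39 = -12*8 + 39 = -96 + 39 = -57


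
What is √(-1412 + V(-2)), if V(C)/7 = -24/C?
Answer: 4*I*√83 ≈ 36.442*I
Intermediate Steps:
V(C) = -168/C (V(C) = 7*(-24/C) = -168/C)
√(-1412 + V(-2)) = √(-1412 - 168/(-2)) = √(-1412 - 168*(-½)) = √(-1412 + 84) = √(-1328) = 4*I*√83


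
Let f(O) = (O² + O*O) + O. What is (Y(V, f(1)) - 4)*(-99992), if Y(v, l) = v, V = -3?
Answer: 699944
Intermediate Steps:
f(O) = O + 2*O² (f(O) = (O² + O²) + O = 2*O² + O = O + 2*O²)
(Y(V, f(1)) - 4)*(-99992) = (-3 - 4)*(-99992) = -7*(-99992) = 699944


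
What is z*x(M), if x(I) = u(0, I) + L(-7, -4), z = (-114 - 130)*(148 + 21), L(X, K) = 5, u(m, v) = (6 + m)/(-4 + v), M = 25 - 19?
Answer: -329888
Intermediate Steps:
M = 6
u(m, v) = (6 + m)/(-4 + v)
z = -41236 (z = -244*169 = -41236)
x(I) = 5 + 6/(-4 + I) (x(I) = (6 + 0)/(-4 + I) + 5 = 6/(-4 + I) + 5 = 5 + 6/(-4 + I))
z*x(M) = -41236*(-14 + 5*6)/(-4 + 6) = -41236*(-14 + 30)/2 = -20618*16 = -41236*8 = -329888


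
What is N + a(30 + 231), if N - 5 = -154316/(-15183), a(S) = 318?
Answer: 5058425/15183 ≈ 333.16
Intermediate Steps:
N = 230231/15183 (N = 5 - 154316/(-15183) = 5 - 154316*(-1/15183) = 5 + 154316/15183 = 230231/15183 ≈ 15.164)
N + a(30 + 231) = 230231/15183 + 318 = 5058425/15183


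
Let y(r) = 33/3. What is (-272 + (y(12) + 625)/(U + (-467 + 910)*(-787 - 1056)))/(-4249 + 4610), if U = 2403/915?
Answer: -16933146287/22473706996 ≈ -0.75346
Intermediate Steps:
y(r) = 11 (y(r) = 33*(1/3) = 11)
U = 801/305 (U = 2403*(1/915) = 801/305 ≈ 2.6262)
(-272 + (y(12) + 625)/(U + (-467 + 910)*(-787 - 1056)))/(-4249 + 4610) = (-272 + (11 + 625)/(801/305 + (-467 + 910)*(-787 - 1056)))/(-4249 + 4610) = (-272 + 636/(801/305 + 443*(-1843)))/361 = (-272 + 636/(801/305 - 816449))*(1/361) = (-272 + 636/(-249016144/305))*(1/361) = (-272 + 636*(-305/249016144))*(1/361) = (-272 - 48495/62254036)*(1/361) = -16933146287/62254036*1/361 = -16933146287/22473706996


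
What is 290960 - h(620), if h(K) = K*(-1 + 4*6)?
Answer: 276700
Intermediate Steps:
h(K) = 23*K (h(K) = K*(-1 + 24) = K*23 = 23*K)
290960 - h(620) = 290960 - 23*620 = 290960 - 1*14260 = 290960 - 14260 = 276700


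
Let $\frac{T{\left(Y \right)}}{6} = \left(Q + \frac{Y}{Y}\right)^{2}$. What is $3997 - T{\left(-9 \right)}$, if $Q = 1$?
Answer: $3973$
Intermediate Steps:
$T{\left(Y \right)} = 24$ ($T{\left(Y \right)} = 6 \left(1 + \frac{Y}{Y}\right)^{2} = 6 \left(1 + 1\right)^{2} = 6 \cdot 2^{2} = 6 \cdot 4 = 24$)
$3997 - T{\left(-9 \right)} = 3997 - 24 = 3973$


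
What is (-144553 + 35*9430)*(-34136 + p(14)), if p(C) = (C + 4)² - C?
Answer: -6274621522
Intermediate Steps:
p(C) = (4 + C)² - C
(-144553 + 35*9430)*(-34136 + p(14)) = (-144553 + 35*9430)*(-34136 + ((4 + 14)² - 1*14)) = (-144553 + 330050)*(-34136 + (18² - 14)) = 185497*(-34136 + (324 - 14)) = 185497*(-34136 + 310) = 185497*(-33826) = -6274621522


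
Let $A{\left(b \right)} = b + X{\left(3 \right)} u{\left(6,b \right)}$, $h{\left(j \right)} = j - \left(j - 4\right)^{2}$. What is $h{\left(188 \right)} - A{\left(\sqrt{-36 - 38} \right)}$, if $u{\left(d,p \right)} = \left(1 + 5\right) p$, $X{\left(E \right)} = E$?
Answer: $-33668 - 19 i \sqrt{74} \approx -33668.0 - 163.44 i$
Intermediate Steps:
$u{\left(d,p \right)} = 6 p$
$h{\left(j \right)} = j - \left(-4 + j\right)^{2}$
$A{\left(b \right)} = 19 b$ ($A{\left(b \right)} = b + 3 \cdot 6 b = b + 18 b = 19 b$)
$h{\left(188 \right)} - A{\left(\sqrt{-36 - 38} \right)} = \left(188 - \left(-4 + 188\right)^{2}\right) - 19 \sqrt{-36 - 38} = \left(188 - 184^{2}\right) - 19 \sqrt{-74} = \left(188 - 33856\right) - 19 i \sqrt{74} = -33668 - 19 i \sqrt{74}$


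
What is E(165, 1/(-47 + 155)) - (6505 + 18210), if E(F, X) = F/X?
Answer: -6895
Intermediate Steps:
E(165, 1/(-47 + 155)) - (6505 + 18210) = 165/(1/(-47 + 155)) - (6505 + 18210) = 165/(1/108) - 1*24715 = 165/(1/108) - 24715 = 165*108 - 24715 = 17820 - 24715 = -6895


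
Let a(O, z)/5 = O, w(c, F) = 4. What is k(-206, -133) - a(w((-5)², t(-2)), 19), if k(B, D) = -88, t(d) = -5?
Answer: -108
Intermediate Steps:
a(O, z) = 5*O
k(-206, -133) - a(w((-5)², t(-2)), 19) = -88 - 5*4 = -88 - 1*20 = -88 - 20 = -108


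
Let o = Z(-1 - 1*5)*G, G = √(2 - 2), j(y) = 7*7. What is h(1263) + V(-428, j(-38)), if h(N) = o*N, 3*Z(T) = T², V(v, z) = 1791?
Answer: 1791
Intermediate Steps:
j(y) = 49
G = 0 (G = √0 = 0)
Z(T) = T²/3
o = 0 (o = ((-1 - 1*5)²/3)*0 = ((-1 - 5)²/3)*0 = ((⅓)*(-6)²)*0 = ((⅓)*36)*0 = 12*0 = 0)
h(N) = 0 (h(N) = 0*N = 0)
h(1263) + V(-428, j(-38)) = 0 + 1791 = 1791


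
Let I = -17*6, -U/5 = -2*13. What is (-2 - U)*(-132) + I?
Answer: 17322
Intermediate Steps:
U = 130 (U = -(-10)*13 = -5*(-26) = 130)
I = -102
(-2 - U)*(-132) + I = (-2 - 1*130)*(-132) - 102 = (-2 - 130)*(-132) - 102 = -132*(-132) - 102 = 17424 - 102 = 17322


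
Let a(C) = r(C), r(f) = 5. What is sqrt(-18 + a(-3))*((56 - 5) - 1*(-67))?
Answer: 118*I*sqrt(13) ≈ 425.46*I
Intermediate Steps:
a(C) = 5
sqrt(-18 + a(-3))*((56 - 5) - 1*(-67)) = sqrt(-18 + 5)*((56 - 5) - 1*(-67)) = sqrt(-13)*(51 + 67) = (I*sqrt(13))*118 = 118*I*sqrt(13)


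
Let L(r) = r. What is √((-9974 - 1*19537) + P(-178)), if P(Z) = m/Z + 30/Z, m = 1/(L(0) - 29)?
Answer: I*√786361792462/5162 ≈ 171.79*I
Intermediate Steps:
m = -1/29 (m = 1/(0 - 29) = 1/(-29) = -1/29 ≈ -0.034483)
P(Z) = 869/(29*Z) (P(Z) = -1/(29*Z) + 30/Z = 869/(29*Z))
√((-9974 - 1*19537) + P(-178)) = √((-9974 - 1*19537) + (869/29)/(-178)) = √((-9974 - 19537) + (869/29)*(-1/178)) = √(-29511 - 869/5162) = √(-152336651/5162) = I*√786361792462/5162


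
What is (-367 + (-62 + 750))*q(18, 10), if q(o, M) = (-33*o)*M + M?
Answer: -1903530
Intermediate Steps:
q(o, M) = M - 33*M*o (q(o, M) = -33*M*o + M = M - 33*M*o)
(-367 + (-62 + 750))*q(18, 10) = (-367 + (-62 + 750))*(10*(1 - 33*18)) = (-367 + 688)*(10*(1 - 594)) = 321*(10*(-593)) = 321*(-5930) = -1903530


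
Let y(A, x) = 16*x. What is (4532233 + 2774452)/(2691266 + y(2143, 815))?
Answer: 7306685/2704306 ≈ 2.7019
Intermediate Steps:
(4532233 + 2774452)/(2691266 + y(2143, 815)) = (4532233 + 2774452)/(2691266 + 16*815) = 7306685/(2691266 + 13040) = 7306685/2704306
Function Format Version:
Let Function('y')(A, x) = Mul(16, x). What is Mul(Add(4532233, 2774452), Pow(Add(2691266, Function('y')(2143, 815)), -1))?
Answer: Rational(7306685, 2704306) ≈ 2.7019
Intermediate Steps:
Mul(Add(4532233, 2774452), Pow(Add(2691266, Function('y')(2143, 815)), -1)) = Mul(Add(4532233, 2774452), Pow(Add(2691266, Mul(16, 815)), -1)) = Mul(7306685, Pow(Add(2691266, 13040), -1)) = Mul(7306685, Pow(2704306, -1)) = Mul(7306685, Rational(1, 2704306)) = Rational(7306685, 2704306)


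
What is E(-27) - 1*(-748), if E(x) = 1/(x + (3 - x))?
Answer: 2245/3 ≈ 748.33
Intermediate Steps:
E(x) = ⅓ (E(x) = 1/3 = ⅓)
E(-27) - 1*(-748) = ⅓ - 1*(-748) = ⅓ + 748 = 2245/3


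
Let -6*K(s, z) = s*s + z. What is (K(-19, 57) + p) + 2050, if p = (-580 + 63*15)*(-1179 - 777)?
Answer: -2135879/3 ≈ -7.1196e+5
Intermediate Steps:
K(s, z) = -z/6 - s²/6 (K(s, z) = -(s*s + z)/6 = -(s² + z)/6 = -(z + s²)/6 = -z/6 - s²/6)
p = -713940 (p = (-580 + 945)*(-1956) = 365*(-1956) = -713940)
(K(-19, 57) + p) + 2050 = ((-⅙*57 - ⅙*(-19)²) - 713940) + 2050 = ((-19/2 - ⅙*361) - 713940) + 2050 = ((-19/2 - 361/6) - 713940) + 2050 = (-209/3 - 713940) + 2050 = -2142029/3 + 2050 = -2135879/3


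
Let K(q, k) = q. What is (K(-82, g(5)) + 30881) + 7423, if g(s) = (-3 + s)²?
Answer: 38222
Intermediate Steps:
(K(-82, g(5)) + 30881) + 7423 = (-82 + 30881) + 7423 = 30799 + 7423 = 38222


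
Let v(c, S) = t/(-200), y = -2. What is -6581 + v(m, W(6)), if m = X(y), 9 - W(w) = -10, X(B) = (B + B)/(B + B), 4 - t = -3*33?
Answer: -1316303/200 ≈ -6581.5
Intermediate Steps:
t = 103 (t = 4 - (-3)*33 = 4 - 1*(-99) = 4 + 99 = 103)
X(B) = 1 (X(B) = (2*B)/((2*B)) = (2*B)*(1/(2*B)) = 1)
W(w) = 19 (W(w) = 9 - 1*(-10) = 9 + 10 = 19)
m = 1
v(c, S) = -103/200 (v(c, S) = 103/(-200) = 103*(-1/200) = -103/200)
-6581 + v(m, W(6)) = -6581 - 103/200 = -1316303/200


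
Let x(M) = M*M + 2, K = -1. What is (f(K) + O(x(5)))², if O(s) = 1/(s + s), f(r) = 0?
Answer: 1/2916 ≈ 0.00034294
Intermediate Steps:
x(M) = 2 + M² (x(M) = M² + 2 = 2 + M²)
O(s) = 1/(2*s)
(f(K) + O(x(5)))² = (0 + 1/(2*(2 + 5²)))² = (0 + 1/(2*(2 + 25)))² = (0 + (½)/27)² = (0 + (½)*(1/27))² = (0 + 1/54)² = (1/54)² = 1/2916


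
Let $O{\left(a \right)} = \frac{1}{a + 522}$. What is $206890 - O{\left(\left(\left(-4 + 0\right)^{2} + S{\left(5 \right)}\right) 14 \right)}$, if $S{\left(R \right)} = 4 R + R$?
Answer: $\frac{226751439}{1096} \approx 2.0689 \cdot 10^{5}$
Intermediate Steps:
$S{\left(R \right)} = 5 R$
$O{\left(a \right)} = \frac{1}{522 + a}$
$206890 - O{\left(\left(\left(-4 + 0\right)^{2} + S{\left(5 \right)}\right) 14 \right)} = 206890 - \frac{1}{522 + \left(\left(-4 + 0\right)^{2} + 5 \cdot 5\right) 14} = 206890 - \frac{1}{522 + \left(\left(-4\right)^{2} + 25\right) 14} = 206890 - \frac{1}{522 + \left(16 + 25\right) 14} = 206890 - \frac{1}{522 + 41 \cdot 14} = 206890 - \frac{1}{522 + 574} = 206890 - \frac{1}{1096} = \frac{226751439}{1096}$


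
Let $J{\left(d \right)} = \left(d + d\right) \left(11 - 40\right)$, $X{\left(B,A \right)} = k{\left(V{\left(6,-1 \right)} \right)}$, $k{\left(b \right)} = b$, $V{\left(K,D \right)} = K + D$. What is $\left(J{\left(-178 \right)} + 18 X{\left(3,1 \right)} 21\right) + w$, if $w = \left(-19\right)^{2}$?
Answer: $12575$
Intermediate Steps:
$V{\left(K,D \right)} = D + K$
$X{\left(B,A \right)} = 5$ ($X{\left(B,A \right)} = -1 + 6 = 5$)
$J{\left(d \right)} = - 58 d$ ($J{\left(d \right)} = 2 d \left(-29\right) = - 58 d$)
$w = 361$
$\left(J{\left(-178 \right)} + 18 X{\left(3,1 \right)} 21\right) + w = \left(\left(-58\right) \left(-178\right) + 18 \cdot 5 \cdot 21\right) + 361 = \left(10324 + 90 \cdot 21\right) + 361 = \left(10324 + 1890\right) + 361 = 12214 + 361 = 12575$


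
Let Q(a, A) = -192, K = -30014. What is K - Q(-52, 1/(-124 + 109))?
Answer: -29822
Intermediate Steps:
K - Q(-52, 1/(-124 + 109)) = -30014 - 1*(-192) = -30014 + 192 = -29822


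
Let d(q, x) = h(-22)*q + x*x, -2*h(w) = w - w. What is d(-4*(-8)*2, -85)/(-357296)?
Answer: -7225/357296 ≈ -0.020221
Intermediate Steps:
h(w) = 0 (h(w) = -(w - w)/2 = -1/2*0 = 0)
d(q, x) = x**2 (d(q, x) = 0*q + x*x = 0 + x**2 = x**2)
d(-4*(-8)*2, -85)/(-357296) = (-85)**2/(-357296) = 7225*(-1/357296) = -7225/357296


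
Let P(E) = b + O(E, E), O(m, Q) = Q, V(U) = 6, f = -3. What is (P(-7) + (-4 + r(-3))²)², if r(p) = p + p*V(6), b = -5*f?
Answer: 400689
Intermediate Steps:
b = 15 (b = -5*(-3) = 15)
P(E) = 15 + E
r(p) = 7*p (r(p) = p + p*6 = p + 6*p = 7*p)
(P(-7) + (-4 + r(-3))²)² = ((15 - 7) + (-4 + 7*(-3))²)² = (8 + (-4 - 21)²)² = (8 + (-25)²)² = (8 + 625)² = 633² = 400689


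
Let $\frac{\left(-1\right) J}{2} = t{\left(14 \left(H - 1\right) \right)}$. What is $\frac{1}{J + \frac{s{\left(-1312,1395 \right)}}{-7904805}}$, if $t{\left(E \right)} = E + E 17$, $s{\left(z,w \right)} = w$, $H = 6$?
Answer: $- \frac{526987}{1328007333} \approx -0.00039683$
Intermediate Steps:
$t{\left(E \right)} = 18 E$ ($t{\left(E \right)} = E + 17 E = 18 E$)
$J = -2520$ ($J = - 2 \cdot 18 \cdot 14 \left(6 - 1\right) = - 2 \cdot 18 \cdot 14 \cdot 5 = - 2 \cdot 18 \cdot 70 = \left(-2\right) 1260 = -2520$)
$\frac{1}{J + \frac{s{\left(-1312,1395 \right)}}{-7904805}} = \frac{1}{-2520 + \frac{1395}{-7904805}} = \frac{1}{-2520 + 1395 \left(- \frac{1}{7904805}\right)} = \frac{1}{-2520 - \frac{93}{526987}} = \frac{1}{- \frac{1328007333}{526987}} = - \frac{526987}{1328007333}$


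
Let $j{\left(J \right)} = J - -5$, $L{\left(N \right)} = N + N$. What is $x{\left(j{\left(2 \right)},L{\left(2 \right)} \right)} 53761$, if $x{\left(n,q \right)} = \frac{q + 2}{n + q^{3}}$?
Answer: $\frac{322566}{71} \approx 4543.2$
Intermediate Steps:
$L{\left(N \right)} = 2 N$
$j{\left(J \right)} = 5 + J$ ($j{\left(J \right)} = J + 5 = 5 + J$)
$x{\left(n,q \right)} = \frac{2 + q}{n + q^{3}}$
$x{\left(j{\left(2 \right)},L{\left(2 \right)} \right)} 53761 = \frac{2 + 2 \cdot 2}{\left(5 + 2\right) + \left(2 \cdot 2\right)^{3}} \cdot 53761 = \frac{2 + 4}{7 + 4^{3}} \cdot 53761 = \frac{1}{7 + 64} \cdot 6 \cdot 53761 = \frac{1}{71} \cdot 6 \cdot 53761 = \frac{6}{71} \cdot 53761 = \frac{322566}{71}$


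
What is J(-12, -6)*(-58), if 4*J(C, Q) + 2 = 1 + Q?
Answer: 203/2 ≈ 101.50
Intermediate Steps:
J(C, Q) = -¼ + Q/4 (J(C, Q) = -½ + (1 + Q)/4 = -½ + (¼ + Q/4) = -¼ + Q/4)
J(-12, -6)*(-58) = (-¼ + (¼)*(-6))*(-58) = (-¼ - 3/2)*(-58) = -7/4*(-58) = 203/2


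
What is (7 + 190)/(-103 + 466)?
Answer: 197/363 ≈ 0.54270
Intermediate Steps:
(7 + 190)/(-103 + 466) = 197/363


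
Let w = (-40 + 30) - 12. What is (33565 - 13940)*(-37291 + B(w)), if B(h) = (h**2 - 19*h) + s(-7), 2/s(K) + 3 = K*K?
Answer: -16425065250/23 ≈ -7.1413e+8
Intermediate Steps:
s(K) = 2/(-3 + K**2) (s(K) = 2/(-3 + K*K) = 2/(-3 + K**2))
w = -22 (w = -10 - 12 = -22)
B(h) = 1/23 + h**2 - 19*h (B(h) = (h**2 - 19*h) + 2/(-3 + (-7)**2) = (h**2 - 19*h) + 2/(-3 + 49) = (h**2 - 19*h) + 2/46 = (h**2 - 19*h) + 2*(1/46) = (h**2 - 19*h) + 1/23 = 1/23 + h**2 - 19*h)
(33565 - 13940)*(-37291 + B(w)) = (33565 - 13940)*(-37291 + (1/23 + (-22)**2 - 19*(-22))) = 19625*(-37291 + (1/23 + 484 + 418)) = 19625*(-37291 + 20747/23) = 19625*(-836946/23) = -16425065250/23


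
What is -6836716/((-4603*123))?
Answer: 6836716/566169 ≈ 12.075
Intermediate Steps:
-6836716/((-4603*123)) = -6836716/(-566169) = -6836716*(-1/566169) = 6836716/566169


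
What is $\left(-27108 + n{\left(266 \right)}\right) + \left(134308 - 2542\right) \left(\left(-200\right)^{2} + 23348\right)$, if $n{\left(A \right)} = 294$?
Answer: $8347085754$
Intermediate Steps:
$\left(-27108 + n{\left(266 \right)}\right) + \left(134308 - 2542\right) \left(\left(-200\right)^{2} + 23348\right) = \left(-27108 + 294\right) + \left(134308 - 2542\right) \left(\left(-200\right)^{2} + 23348\right) = -26814 + 131766 \left(40000 + 23348\right) = -26814 + 131766 \cdot 63348 = -26814 + 8347112568 = 8347085754$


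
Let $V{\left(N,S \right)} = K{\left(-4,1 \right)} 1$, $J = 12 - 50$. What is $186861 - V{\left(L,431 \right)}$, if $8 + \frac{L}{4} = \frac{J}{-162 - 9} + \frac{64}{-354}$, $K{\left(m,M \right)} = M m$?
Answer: $186865$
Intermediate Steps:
$J = -38$
$L = - \frac{16904}{531}$ ($L = -32 + 4 \left(- \frac{38}{-162 - 9} + \frac{64}{-354}\right) = -32 + 4 \left(- \frac{38}{-171} + 64 \left(- \frac{1}{354}\right)\right) = -32 + 4 \left(\left(-38\right) \left(- \frac{1}{171}\right) - \frac{32}{177}\right) = -32 + 4 \left(\frac{2}{9} - \frac{32}{177}\right) = -32 + 4 \cdot \frac{22}{531} = -32 + \frac{88}{531} = - \frac{16904}{531} \approx -31.834$)
$V{\left(N,S \right)} = -4$ ($V{\left(N,S \right)} = 1 \left(-4\right) 1 = \left(-4\right) 1 = -4$)
$186861 - V{\left(L,431 \right)} = 186861 - -4 = 186861 + 4 = 186865$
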